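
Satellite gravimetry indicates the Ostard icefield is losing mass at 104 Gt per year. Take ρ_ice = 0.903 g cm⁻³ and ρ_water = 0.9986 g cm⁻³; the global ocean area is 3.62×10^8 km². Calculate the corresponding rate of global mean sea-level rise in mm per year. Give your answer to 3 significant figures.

≈ 0.288 mm/yr

ρ_w = 0.9986 g cm⁻³ = 998.6 kg m⁻³. Annual water volume added = 104 Gt / ρ_w = 1.040×10^14 kg / 998.6 kg m⁻³ = 1.041×10^11 m³.
Δh per year = 1.041×10^11 / 3.62×10^14 = 2.88×10^-4 m = 0.288 mm.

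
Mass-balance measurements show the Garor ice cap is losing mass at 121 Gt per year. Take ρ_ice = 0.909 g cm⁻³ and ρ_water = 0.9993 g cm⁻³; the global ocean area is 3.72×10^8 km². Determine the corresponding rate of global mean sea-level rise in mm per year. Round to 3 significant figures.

ρ_w = 0.9993 g cm⁻³ = 999.3 kg m⁻³. Annual water volume added = 121 Gt / ρ_w = 1.210×10^14 kg / 999.3 kg m⁻³ = 1.211×10^11 m³.
Δh per year = 1.211×10^11 / 3.72×10^14 = 3.25×10^-4 m = 0.325 mm.

≈ 0.325 mm/yr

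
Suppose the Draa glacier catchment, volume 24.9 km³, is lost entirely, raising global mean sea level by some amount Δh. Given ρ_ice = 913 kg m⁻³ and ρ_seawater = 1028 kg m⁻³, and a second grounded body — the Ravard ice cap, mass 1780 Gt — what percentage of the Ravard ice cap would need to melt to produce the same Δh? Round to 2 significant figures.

≈ 1.3 %

Equal sea-level rise means equal mass of meltwater, i.e. equal mass of ice lost.
Ice mass of Draa: 2.273×10^13 kg; ice mass of Ravard: 1.780×10^15 kg.
Fraction required = 2.273×10^13 / 1.780×10^15 = 0.0128 → 1.3 %.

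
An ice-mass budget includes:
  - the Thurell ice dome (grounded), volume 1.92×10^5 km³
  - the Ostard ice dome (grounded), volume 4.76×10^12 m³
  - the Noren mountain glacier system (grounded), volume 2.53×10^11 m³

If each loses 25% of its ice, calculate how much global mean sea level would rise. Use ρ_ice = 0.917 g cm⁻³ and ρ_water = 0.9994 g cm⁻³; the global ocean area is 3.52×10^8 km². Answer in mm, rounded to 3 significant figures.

Thurell: 0.25 × 1.92×10^5 km³ × (917/999.4) = 4.404×10^4 km³ of water.
Ostard: 0.25 × 4.76×10^12 m³ × (917/999.4) = 1.092×10^12 m³ of water.
Noren: 0.25 × 2.53×10^11 m³ × (917/999.4) = 5.804×10^10 m³ of water.
Total added water ≈ 4.519×10^13 m³ over 3.52×10^14 m² → Δh = 0.128 m = 128 mm.

≈ 128 mm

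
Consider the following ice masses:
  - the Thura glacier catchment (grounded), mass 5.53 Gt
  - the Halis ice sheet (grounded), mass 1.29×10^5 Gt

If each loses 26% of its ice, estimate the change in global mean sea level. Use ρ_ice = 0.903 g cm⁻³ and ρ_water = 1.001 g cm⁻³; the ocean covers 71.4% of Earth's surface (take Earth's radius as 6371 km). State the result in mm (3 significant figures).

≈ 92.0 mm

Thura: 0.26 × 5.53 Gt = 1.438×10^12 kg; dividing by ρ_w = 1.001 g cm⁻³ = 1001 kg m⁻³ gives 1.436×10^9 m³ of water.
Halis: 0.26 × 1.29×10^5 Gt = 3.354×10^16 kg; dividing by ρ_w = 1001 kg m⁻³ gives 3.351×10^13 m³ of water.
Total added water ≈ 3.351×10^13 m³ over 3.64×10^14 m² → Δh = 0.0920 m = 92.0 mm.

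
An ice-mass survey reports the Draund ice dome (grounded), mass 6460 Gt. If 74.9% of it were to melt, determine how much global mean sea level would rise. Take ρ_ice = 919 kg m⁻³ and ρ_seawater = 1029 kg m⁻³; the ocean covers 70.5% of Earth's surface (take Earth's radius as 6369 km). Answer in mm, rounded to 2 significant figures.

≈ 13 mm

Draund: 0.749 × 6460 Gt = 4.839×10^15 kg; dividing by ρ_w = 1029 kg m⁻³ gives 4.702×10^12 m³ of water.
Spread over 3.59×10^14 m² of ocean, Δh = 4.702×10^12 / 3.59×10^14 = 0.0131 m = 13 mm.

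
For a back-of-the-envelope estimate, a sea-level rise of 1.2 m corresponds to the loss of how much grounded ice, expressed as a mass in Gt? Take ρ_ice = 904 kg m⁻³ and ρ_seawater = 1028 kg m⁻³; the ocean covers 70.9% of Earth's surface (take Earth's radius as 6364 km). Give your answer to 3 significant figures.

≈ 4.45×10^5 Gt

Required water volume = Δh × A = 1.2 m × 3.61×10^14 m² = 4.330×10^14 m³.
ρ_w = 1028 kg m⁻³, so the mass of water = 4.330×10^14 m³ × 1028 kg m⁻³ = 4.451×10^17 kg = 4.45×10^5 Gt (and the same mass of ice, by conservation).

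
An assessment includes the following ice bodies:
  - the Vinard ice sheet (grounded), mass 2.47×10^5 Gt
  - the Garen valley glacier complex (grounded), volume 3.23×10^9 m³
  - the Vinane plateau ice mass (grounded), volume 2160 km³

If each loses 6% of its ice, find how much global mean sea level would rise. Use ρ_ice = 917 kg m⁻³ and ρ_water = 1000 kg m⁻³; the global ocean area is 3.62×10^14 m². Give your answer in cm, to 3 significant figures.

≈ 4.13 cm

Vinard: 0.06 × 2.47×10^5 Gt = 1.482×10^16 kg; dividing by ρ_w = 1000 kg m⁻³ gives 1.482×10^13 m³ of water.
Garen: 0.06 × 3.23×10^9 m³ × (917/1000) = 1.777×10^8 m³ of water.
Vinane: 0.06 × 2160 km³ × (917/1000) = 118.8 km³ of water.
Total added water ≈ 1.494×10^13 m³ over 3.62×10^14 m² → Δh = 0.0413 m = 4.13 cm.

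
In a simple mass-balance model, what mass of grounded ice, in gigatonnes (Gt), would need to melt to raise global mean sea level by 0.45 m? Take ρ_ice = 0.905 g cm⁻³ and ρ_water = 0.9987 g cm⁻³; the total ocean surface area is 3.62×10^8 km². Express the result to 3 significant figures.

Required water volume = Δh × A = 0.45 m × 3.62×10^14 m² = 1.629×10^14 m³.
ρ_w = 0.9987 g cm⁻³ = 998.7 kg m⁻³, so the mass of water = 1.629×10^14 m³ × 998.7 kg m⁻³ = 1.627×10^17 kg = 1.63×10^5 Gt (and the same mass of ice, by conservation).

≈ 1.63×10^5 Gt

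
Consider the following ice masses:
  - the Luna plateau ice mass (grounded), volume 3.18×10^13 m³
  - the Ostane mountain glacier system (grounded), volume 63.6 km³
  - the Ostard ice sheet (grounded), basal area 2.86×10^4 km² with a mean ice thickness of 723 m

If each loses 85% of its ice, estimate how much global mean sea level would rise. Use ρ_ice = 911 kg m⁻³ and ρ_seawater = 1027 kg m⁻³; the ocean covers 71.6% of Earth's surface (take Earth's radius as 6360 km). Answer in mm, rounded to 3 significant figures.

Luna: 0.85 × 3.18×10^13 m³ × (911/1027) = 2.398×10^13 m³ of water.
Ostane: 0.85 × 63.6 km³ × (911/1027) = 47.95 km³ of water.
Ostard: ice volume = 2.86×10^4 km² × 723 m = 2.068×10^4 km³; 0.85 × 2.068×10^4 × (911/1027) = 1.559×10^4 km³ of water.
Total added water ≈ 3.962×10^13 m³ over 3.64×10^14 m² → Δh = 0.109 m = 109 mm.

≈ 109 mm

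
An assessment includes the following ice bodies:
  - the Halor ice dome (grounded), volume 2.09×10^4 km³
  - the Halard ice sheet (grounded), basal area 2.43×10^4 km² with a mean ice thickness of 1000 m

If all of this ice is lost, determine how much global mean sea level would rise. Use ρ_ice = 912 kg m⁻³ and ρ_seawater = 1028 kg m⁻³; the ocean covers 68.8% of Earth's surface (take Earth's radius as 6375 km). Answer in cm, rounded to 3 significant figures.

Halor: 2.09×10^4 km³ × (912/1028) = 1.854×10^4 km³ of water.
Halard: ice volume = 2.43×10^4 km² × 1000 m = 2.430×10^4 km³; 2.430×10^4 × (912/1028) = 2.156×10^4 km³ of water.
Total added water ≈ 4.010×10^13 m³ over 3.51×10^14 m² → Δh = 0.114 m = 11.4 cm.

≈ 11.4 cm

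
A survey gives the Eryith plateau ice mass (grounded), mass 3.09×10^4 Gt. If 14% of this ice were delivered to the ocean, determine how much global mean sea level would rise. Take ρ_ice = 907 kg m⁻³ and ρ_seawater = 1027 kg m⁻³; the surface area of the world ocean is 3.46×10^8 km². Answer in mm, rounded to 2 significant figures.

≈ 12 mm

Eryith: 0.14 × 3.09×10^4 Gt = 4.326×10^15 kg; dividing by ρ_w = 1027 kg m⁻³ gives 4.212×10^12 m³ of water.
Spread over 3.46×10^14 m² of ocean, Δh = 4.212×10^12 / 3.46×10^14 = 0.0122 m = 12 mm.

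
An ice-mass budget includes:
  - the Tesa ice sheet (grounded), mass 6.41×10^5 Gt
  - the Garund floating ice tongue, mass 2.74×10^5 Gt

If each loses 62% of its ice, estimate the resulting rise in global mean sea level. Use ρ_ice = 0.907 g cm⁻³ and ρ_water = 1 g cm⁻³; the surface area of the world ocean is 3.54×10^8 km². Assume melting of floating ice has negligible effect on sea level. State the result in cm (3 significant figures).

Tesa: 0.62 × 6.41×10^5 Gt = 3.974×10^17 kg; dividing by ρ_w = 1 g cm⁻³ = 1000 kg m⁻³ gives 3.974×10^14 m³ of water.
The Garund floating ice tongue is floating and already displaces its own weight of water, so its melt adds essentially nothing to sea level.
Total added water ≈ 3.974×10^14 m³ over 3.54×10^14 m² → Δh = 1.12 m = 112 cm.

≈ 112 cm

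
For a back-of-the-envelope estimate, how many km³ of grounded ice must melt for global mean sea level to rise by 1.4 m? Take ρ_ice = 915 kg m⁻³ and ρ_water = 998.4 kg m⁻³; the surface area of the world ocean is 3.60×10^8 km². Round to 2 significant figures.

≈ 5.5×10^5 km³

Required water volume = Δh × A = 1.4 m × 3.60×10^14 m² = 5.040×10^14 m³ = 5.040×10^5 km³.
Ice volume = water volume × ρ_w/ρ_ice = 5.040×10^5 × 998.4/915 = 5.5×10^5 km³.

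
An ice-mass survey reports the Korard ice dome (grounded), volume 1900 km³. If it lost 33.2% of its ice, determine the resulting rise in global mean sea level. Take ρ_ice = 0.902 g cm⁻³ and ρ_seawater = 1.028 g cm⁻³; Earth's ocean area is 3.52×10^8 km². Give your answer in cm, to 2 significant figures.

≈ 0.16 cm

Korard: 0.332 × 1900 km³ × (902/1028) = 553.5 km³ of water.
Spread over 3.52×10^14 m² of ocean, Δh = 5.535×10^11 / 3.52×10^14 = 1.57×10^-3 m = 0.16 cm.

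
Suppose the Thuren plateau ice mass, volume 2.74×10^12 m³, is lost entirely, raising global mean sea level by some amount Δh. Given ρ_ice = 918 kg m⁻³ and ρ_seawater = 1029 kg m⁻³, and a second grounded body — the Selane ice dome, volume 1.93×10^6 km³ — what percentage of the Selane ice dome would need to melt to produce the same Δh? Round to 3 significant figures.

≈ 0.142 %

Equal sea-level rise means equal mass of meltwater, i.e. equal mass of ice lost.
Ice mass of Thuren: 2.515×10^15 kg; ice mass of Selane: 1.772×10^18 kg.
Fraction required = 2.515×10^15 / 1.772×10^18 = 1.42×10^-3 → 0.142 %.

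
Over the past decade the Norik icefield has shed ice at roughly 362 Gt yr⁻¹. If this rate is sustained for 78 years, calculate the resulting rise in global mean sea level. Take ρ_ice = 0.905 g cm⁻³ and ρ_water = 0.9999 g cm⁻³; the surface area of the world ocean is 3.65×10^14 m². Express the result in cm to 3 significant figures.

Total mass lost = 362 Gt/yr × 78 yr = 2.824×10^4 Gt = 2.824×10^16 kg.
ρ_w = 0.9999 g cm⁻³ = 999.9 kg m⁻³, so water volume = 2.824×10^16 / 999.9 = 2.824×10^13 m³.
Δh = 2.824×10^13 / 3.65×10^14 = 0.0774 m = 7.74 cm.

≈ 7.74 cm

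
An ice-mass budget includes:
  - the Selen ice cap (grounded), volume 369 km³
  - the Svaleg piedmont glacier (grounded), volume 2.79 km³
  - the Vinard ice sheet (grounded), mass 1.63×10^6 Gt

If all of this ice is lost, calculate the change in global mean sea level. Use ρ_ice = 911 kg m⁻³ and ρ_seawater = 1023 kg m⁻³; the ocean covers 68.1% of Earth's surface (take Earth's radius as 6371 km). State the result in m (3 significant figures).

≈ 4.59 m

Selen: 369 km³ × (911/1023) = 328.6 km³ of water.
Svaleg: 2.79 km³ × (911/1023) = 2.485 km³ of water.
Vinard: 1.63×10^6 Gt = 1.630×10^18 kg; dividing by ρ_w = 1023 kg m⁻³ gives 1.593×10^15 m³ of water.
Total added water ≈ 1.594×10^15 m³ over 3.47×10^14 m² → Δh = 4.59 m.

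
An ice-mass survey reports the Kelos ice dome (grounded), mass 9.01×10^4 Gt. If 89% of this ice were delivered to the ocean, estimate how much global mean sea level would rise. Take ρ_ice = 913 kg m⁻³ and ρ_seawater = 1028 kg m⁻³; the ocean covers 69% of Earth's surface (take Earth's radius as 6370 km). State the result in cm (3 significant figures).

≈ 22.2 cm

Kelos: 0.89 × 9.01×10^4 Gt = 8.019×10^16 kg; dividing by ρ_w = 1028 kg m⁻³ gives 7.800×10^13 m³ of water.
Spread over 3.52×10^14 m² of ocean, Δh = 7.800×10^13 / 3.52×10^14 = 0.222 m = 22.2 cm.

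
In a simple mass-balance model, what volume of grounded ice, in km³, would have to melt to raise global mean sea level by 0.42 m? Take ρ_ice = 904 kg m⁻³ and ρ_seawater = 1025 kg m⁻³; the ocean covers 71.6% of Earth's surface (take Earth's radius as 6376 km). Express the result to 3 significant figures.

Required water volume = Δh × A = 0.42 m × 3.66×10^14 m² = 1.536×10^14 m³ = 1.536×10^5 km³.
Ice volume = water volume × ρ_w/ρ_ice = 1.536×10^5 × 1025/904 = 1.74×10^5 km³.

≈ 1.74×10^5 km³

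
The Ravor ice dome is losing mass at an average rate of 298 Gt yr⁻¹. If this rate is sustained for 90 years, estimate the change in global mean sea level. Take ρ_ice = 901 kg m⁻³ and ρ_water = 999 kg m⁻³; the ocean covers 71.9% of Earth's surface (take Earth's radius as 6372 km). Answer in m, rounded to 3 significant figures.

Total mass lost = 298 Gt/yr × 90 yr = 2.682×10^4 Gt = 2.682×10^16 kg.
ρ_w = 999 kg m⁻³, so water volume = 2.682×10^16 / 999 = 2.685×10^13 m³.
Δh = 2.685×10^13 / 3.67×10^14 = 0.0732 m.

≈ 0.0732 m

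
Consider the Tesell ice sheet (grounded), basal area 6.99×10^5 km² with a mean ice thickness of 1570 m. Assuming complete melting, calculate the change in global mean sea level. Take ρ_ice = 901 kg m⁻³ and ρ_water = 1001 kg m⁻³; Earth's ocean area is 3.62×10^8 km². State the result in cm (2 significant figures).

Tesell: ice volume = 6.99×10^5 km² × 1570 m = 1.097×10^6 km³; 1.097×10^6 × (901/1001) = 9.878×10^5 km³ of water.
Spread over 3.62×10^14 m² of ocean, Δh = 9.878×10^14 / 3.62×10^14 = 2.73 m = 270 cm.

≈ 270 cm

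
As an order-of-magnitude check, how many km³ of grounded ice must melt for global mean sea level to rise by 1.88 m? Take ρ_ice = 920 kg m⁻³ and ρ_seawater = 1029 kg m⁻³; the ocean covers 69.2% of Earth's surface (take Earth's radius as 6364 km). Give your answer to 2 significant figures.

≈ 7.4×10^5 km³

Required water volume = Δh × A = 1.88 m × 3.52×10^14 m² = 6.621×10^14 m³ = 6.621×10^5 km³.
Ice volume = water volume × ρ_w/ρ_ice = 6.621×10^5 × 1029/920 = 7.4×10^5 km³.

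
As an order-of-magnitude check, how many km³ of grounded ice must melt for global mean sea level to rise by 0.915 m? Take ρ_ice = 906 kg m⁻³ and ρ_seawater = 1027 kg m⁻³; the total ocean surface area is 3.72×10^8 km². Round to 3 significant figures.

≈ 3.86×10^5 km³

Required water volume = Δh × A = 0.915 m × 3.72×10^14 m² = 3.404×10^14 m³ = 3.404×10^5 km³.
Ice volume = water volume × ρ_w/ρ_ice = 3.404×10^5 × 1027/906 = 3.86×10^5 km³.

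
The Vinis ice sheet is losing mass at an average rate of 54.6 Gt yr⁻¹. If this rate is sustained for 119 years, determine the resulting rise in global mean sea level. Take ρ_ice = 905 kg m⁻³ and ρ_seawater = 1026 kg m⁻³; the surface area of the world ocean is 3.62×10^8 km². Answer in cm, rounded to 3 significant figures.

Total mass lost = 54.6 Gt/yr × 119 yr = 6497 Gt = 6.497×10^15 kg.
ρ_w = 1026 kg m⁻³, so water volume = 6.497×10^15 / 1026 = 6.333×10^12 m³.
Δh = 6.333×10^12 / 3.62×10^14 = 0.0175 m = 1.75 cm.

≈ 1.75 cm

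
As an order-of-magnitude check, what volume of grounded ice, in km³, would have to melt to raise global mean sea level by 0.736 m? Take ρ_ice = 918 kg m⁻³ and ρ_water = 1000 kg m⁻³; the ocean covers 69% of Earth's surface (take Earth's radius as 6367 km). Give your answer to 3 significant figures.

Required water volume = Δh × A = 0.736 m × 3.52×10^14 m² = 2.587×10^14 m³ = 2.587×10^5 km³.
Ice volume = water volume × ρ_w/ρ_ice = 2.587×10^5 × 1000/918 = 2.82×10^5 km³.

≈ 2.82×10^5 km³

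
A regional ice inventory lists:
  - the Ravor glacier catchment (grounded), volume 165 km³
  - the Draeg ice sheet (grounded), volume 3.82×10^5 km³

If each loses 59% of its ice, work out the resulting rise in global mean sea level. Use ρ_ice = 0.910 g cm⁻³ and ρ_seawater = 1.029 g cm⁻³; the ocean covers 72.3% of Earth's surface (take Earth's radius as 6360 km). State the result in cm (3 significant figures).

≈ 54.3 cm

Ravor: 0.59 × 165 km³ × (910/1029) = 86.09 km³ of water.
Draeg: 0.59 × 3.82×10^5 km³ × (910/1029) = 1.993×10^5 km³ of water.
Total added water ≈ 1.994×10^14 m³ over 3.68×10^14 m² → Δh = 0.543 m = 54.3 cm.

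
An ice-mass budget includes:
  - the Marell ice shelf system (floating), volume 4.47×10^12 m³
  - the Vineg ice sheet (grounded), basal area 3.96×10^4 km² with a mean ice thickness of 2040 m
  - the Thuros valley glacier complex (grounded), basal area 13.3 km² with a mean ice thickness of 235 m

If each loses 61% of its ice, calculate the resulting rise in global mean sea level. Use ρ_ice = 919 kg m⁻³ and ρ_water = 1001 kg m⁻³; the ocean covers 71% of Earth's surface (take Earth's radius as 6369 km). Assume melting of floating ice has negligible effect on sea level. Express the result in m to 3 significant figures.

≈ 0.125 m

The Marell ice shelf system is floating and already displaces its own weight of water, so its melt adds essentially nothing to sea level.
Vineg: ice volume = 3.96×10^4 km² × 2040 m = 8.078×10^4 km³; 0.61 × 8.078×10^4 × (919/1001) = 4.524×10^4 km³ of water.
Thuros: ice volume = 13.3 km² × 235 m = 3.126 km³; 0.61 × 3.126 × (919/1001) = 1.750 km³ of water.
Total added water ≈ 4.524×10^13 m³ over 3.62×10^14 m² → Δh = 0.125 m.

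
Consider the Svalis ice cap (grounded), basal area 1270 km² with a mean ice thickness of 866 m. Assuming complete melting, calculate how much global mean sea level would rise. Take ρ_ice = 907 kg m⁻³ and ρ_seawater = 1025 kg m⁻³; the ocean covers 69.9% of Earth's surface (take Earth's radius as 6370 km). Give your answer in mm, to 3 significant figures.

Svalis: ice volume = 1270 km² × 866 m = 1100 km³; 1100 × (907/1025) = 973.2 km³ of water.
Spread over 3.56×10^14 m² of ocean, Δh = 9.732×10^11 / 3.56×10^14 = 2.73×10^-3 m = 2.73 mm.

≈ 2.73 mm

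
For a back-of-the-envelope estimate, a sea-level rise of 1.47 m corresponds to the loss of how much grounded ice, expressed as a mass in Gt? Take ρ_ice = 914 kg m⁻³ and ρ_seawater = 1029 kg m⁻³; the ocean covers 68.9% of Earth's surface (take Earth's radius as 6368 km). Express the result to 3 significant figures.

Required water volume = Δh × A = 1.47 m × 3.51×10^14 m² = 5.161×10^14 m³.
ρ_w = 1029 kg m⁻³, so the mass of water = 5.161×10^14 m³ × 1029 kg m⁻³ = 5.311×10^17 kg = 5.31×10^5 Gt (and the same mass of ice, by conservation).

≈ 5.31×10^5 Gt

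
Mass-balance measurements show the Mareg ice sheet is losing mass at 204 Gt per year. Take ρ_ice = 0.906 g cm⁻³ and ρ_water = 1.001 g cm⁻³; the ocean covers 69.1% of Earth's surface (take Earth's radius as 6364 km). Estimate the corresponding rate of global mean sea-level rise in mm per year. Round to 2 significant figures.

ρ_w = 1.001 g cm⁻³ = 1001 kg m⁻³. Annual water volume added = 204 Gt / ρ_w = 2.040×10^14 kg / 1001 kg m⁻³ = 2.038×10^11 m³.
Δh per year = 2.038×10^11 / 3.52×10^14 = 5.79×10^-4 m = 0.58 mm.

≈ 0.58 mm/yr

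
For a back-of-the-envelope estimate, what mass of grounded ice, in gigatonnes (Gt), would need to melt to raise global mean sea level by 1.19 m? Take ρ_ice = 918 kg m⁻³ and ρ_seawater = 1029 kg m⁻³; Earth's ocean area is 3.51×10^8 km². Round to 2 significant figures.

≈ 4.3×10^5 Gt

Required water volume = Δh × A = 1.19 m × 3.51×10^14 m² = 4.177×10^14 m³.
ρ_w = 1029 kg m⁻³, so the mass of water = 4.177×10^14 m³ × 1029 kg m⁻³ = 4.298×10^17 kg = 4.3×10^5 Gt (and the same mass of ice, by conservation).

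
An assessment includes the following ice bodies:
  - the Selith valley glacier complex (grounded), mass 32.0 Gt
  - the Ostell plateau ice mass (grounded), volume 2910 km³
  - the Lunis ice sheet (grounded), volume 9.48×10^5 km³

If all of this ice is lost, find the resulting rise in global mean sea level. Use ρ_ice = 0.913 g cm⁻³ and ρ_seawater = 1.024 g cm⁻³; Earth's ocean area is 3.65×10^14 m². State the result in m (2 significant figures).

≈ 2.3 m

Selith: 32.0 Gt = 3.200×10^13 kg; dividing by ρ_w = 1.024 g cm⁻³ = 1024 kg m⁻³ gives 3.125×10^10 m³ of water.
Ostell: 2910 km³ × (913/1024) = 2595 km³ of water.
Lunis: 9.48×10^5 km³ × (913/1024) = 8.452×10^5 km³ of water.
Total added water ≈ 8.479×10^14 m³ over 3.65×10^14 m² → Δh = 2.32 m.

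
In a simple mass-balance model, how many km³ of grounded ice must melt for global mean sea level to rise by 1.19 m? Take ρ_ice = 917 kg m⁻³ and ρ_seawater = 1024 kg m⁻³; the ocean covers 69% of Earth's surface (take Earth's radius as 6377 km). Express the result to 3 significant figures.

≈ 4.69×10^5 km³

Required water volume = Δh × A = 1.19 m × 3.53×10^14 m² = 4.196×10^14 m³ = 4.196×10^5 km³.
Ice volume = water volume × ρ_w/ρ_ice = 4.196×10^5 × 1024/917 = 4.69×10^5 km³.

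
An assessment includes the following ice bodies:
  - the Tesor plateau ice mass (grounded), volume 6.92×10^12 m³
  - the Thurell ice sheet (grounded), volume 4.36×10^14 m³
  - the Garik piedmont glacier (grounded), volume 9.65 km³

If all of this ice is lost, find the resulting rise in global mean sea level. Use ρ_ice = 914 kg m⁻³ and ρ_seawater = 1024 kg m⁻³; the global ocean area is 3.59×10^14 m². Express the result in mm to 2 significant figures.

Tesor: 6.92×10^12 m³ × (914/1024) = 6.177×10^12 m³ of water.
Thurell: 4.36×10^14 m³ × (914/1024) = 3.892×10^14 m³ of water.
Garik: 9.65 km³ × (914/1024) = 8.613 km³ of water.
Total added water ≈ 3.953×10^14 m³ over 3.59×10^14 m² → Δh = 1.10 m = 1100 mm.

≈ 1100 mm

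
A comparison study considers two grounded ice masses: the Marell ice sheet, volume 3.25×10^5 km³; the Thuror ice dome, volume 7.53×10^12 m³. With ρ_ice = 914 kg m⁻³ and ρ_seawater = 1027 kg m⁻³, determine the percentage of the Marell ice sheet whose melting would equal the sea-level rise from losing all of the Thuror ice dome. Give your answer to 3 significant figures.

≈ 2.32 %

Equal sea-level rise means equal mass of meltwater, i.e. equal mass of ice lost.
Ice mass of Thuror: 6.882×10^15 kg; ice mass of Marell: 2.970×10^17 kg.
Fraction required = 6.882×10^15 / 2.970×10^17 = 0.0232 → 2.32 %.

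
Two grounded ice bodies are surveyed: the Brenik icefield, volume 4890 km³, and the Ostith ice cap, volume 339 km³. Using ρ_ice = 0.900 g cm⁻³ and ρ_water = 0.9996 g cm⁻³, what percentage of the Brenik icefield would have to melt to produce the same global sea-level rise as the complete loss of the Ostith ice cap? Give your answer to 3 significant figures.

≈ 6.93 %

Equal sea-level rise means equal mass of meltwater, i.e. equal mass of ice lost.
Ice mass of Ostith: 3.051×10^14 kg; ice mass of Brenik: 4.401×10^15 kg.
Fraction required = 3.051×10^14 / 4.401×10^15 = 0.0693 → 6.93 %.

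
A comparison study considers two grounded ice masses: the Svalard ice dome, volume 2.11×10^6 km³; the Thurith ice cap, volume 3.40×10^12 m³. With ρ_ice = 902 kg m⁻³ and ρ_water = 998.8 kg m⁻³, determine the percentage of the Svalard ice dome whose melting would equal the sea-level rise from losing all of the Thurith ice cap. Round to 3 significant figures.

≈ 0.161 %

Equal sea-level rise means equal mass of meltwater, i.e. equal mass of ice lost.
Ice mass of Thurith: 3.067×10^15 kg; ice mass of Svalard: 1.903×10^18 kg.
Fraction required = 3.067×10^15 / 1.903×10^18 = 1.61×10^-3 → 0.161 %.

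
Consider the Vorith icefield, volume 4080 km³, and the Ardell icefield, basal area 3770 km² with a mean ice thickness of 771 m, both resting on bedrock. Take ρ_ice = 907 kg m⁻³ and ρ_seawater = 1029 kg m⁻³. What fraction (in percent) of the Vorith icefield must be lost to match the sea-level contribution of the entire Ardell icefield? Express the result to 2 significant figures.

≈ 71 %

Equal sea-level rise means equal mass of meltwater, i.e. equal mass of ice lost.
Ice mass of Ardell: 2.636×10^15 kg; ice mass of Vorith: 3.701×10^15 kg.
Fraction required = 2.636×10^15 / 3.701×10^15 = 0.712 → 71 %.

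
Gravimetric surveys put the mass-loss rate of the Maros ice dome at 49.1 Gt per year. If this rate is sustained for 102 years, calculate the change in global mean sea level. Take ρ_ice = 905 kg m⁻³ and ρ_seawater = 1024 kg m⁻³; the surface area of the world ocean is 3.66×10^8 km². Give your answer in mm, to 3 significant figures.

≈ 13.4 mm

Total mass lost = 49.1 Gt/yr × 102 yr = 5008 Gt = 5.008×10^15 kg.
ρ_w = 1024 kg m⁻³, so water volume = 5.008×10^15 / 1024 = 4.891×10^12 m³.
Δh = 4.891×10^12 / 3.66×10^14 = 0.0134 m = 13.4 mm.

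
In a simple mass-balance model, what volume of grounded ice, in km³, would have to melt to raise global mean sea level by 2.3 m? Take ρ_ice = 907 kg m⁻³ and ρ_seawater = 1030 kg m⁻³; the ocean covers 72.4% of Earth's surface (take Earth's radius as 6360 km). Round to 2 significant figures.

Required water volume = Δh × A = 2.3 m × 3.68×10^14 m² = 8.464×10^14 m³ = 8.464×10^5 km³.
Ice volume = water volume × ρ_w/ρ_ice = 8.464×10^5 × 1030/907 = 9.6×10^5 km³.

≈ 9.6×10^5 km³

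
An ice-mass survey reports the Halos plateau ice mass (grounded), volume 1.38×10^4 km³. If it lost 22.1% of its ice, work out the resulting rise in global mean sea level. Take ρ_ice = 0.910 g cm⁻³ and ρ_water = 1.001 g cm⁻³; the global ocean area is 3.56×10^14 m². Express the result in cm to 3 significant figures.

≈ 0.779 cm

Halos: 0.221 × 1.38×10^4 km³ × (910/1001) = 2773 km³ of water.
Spread over 3.56×10^14 m² of ocean, Δh = 2.773×10^12 / 3.56×10^14 = 7.79×10^-3 m = 0.779 cm.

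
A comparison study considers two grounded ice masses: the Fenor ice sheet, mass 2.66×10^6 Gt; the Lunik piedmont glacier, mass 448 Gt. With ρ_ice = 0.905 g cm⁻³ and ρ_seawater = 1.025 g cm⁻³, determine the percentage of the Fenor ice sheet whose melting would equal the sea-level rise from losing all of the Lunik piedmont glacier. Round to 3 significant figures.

≈ 0.0168 %

Equal sea-level rise means equal mass of meltwater, i.e. equal mass of ice lost.
Ice mass of Lunik: 4.480×10^14 kg; ice mass of Fenor: 2.660×10^18 kg.
Fraction required = 4.480×10^14 / 2.660×10^18 = 1.68×10^-4 → 0.0168 %.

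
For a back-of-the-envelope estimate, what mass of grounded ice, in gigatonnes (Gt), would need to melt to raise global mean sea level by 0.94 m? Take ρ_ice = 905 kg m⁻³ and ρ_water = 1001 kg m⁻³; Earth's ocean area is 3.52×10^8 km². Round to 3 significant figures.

≈ 3.31×10^5 Gt

Required water volume = Δh × A = 0.94 m × 3.52×10^14 m² = 3.309×10^14 m³.
ρ_w = 1001 kg m⁻³, so the mass of water = 3.309×10^14 m³ × 1001 kg m⁻³ = 3.312×10^17 kg = 3.31×10^5 Gt (and the same mass of ice, by conservation).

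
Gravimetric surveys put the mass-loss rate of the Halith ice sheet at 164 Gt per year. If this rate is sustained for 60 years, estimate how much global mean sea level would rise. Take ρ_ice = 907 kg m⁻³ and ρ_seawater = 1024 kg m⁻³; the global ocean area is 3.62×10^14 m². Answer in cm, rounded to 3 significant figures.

Total mass lost = 164 Gt/yr × 60 yr = 9840 Gt = 9.840×10^15 kg.
ρ_w = 1024 kg m⁻³, so water volume = 9.840×10^15 / 1024 = 9.609×10^12 m³.
Δh = 9.609×10^12 / 3.62×10^14 = 0.0265 m = 2.65 cm.

≈ 2.65 cm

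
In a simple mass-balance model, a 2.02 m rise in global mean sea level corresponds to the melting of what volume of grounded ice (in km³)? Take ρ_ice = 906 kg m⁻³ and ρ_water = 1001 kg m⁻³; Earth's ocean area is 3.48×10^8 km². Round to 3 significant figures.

Required water volume = Δh × A = 2.02 m × 3.48×10^14 m² = 7.030×10^14 m³ = 7.030×10^5 km³.
Ice volume = water volume × ρ_w/ρ_ice = 7.030×10^5 × 1001/906 = 7.77×10^5 km³.

≈ 7.77×10^5 km³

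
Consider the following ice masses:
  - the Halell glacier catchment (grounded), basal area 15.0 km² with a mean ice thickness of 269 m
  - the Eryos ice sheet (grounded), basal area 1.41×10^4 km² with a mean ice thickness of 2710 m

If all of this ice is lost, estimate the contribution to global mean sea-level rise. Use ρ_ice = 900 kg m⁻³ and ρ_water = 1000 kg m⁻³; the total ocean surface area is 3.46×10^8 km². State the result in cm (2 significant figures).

≈ 9.9 cm

Halell: ice volume = 15.0 km² × 269 m = 4.035 km³; 4.035 × (900/1000) = 3.631 km³ of water.
Eryos: ice volume = 1.41×10^4 km² × 2710 m = 3.821×10^4 km³; 3.821×10^4 × (900/1000) = 3.439×10^4 km³ of water.
Total added water ≈ 3.439×10^13 m³ over 3.46×10^14 m² → Δh = 0.0994 m = 9.9 cm.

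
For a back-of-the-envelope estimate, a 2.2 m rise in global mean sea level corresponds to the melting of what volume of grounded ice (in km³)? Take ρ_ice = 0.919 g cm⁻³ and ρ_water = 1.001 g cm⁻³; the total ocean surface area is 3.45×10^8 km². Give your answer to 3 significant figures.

≈ 8.27×10^5 km³

Required water volume = Δh × A = 2.2 m × 3.45×10^14 m² = 7.590×10^14 m³ = 7.590×10^5 km³.
Ice volume = water volume × ρ_w/ρ_ice = 7.590×10^5 × 1001/919 = 8.27×10^5 km³.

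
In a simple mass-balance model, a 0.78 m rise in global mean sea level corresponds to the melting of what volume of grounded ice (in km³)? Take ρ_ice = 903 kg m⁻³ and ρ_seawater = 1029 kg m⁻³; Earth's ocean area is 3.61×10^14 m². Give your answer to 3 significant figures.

Required water volume = Δh × A = 0.78 m × 3.61×10^14 m² = 2.816×10^14 m³ = 2.816×10^5 km³.
Ice volume = water volume × ρ_w/ρ_ice = 2.816×10^5 × 1029/903 = 3.21×10^5 km³.

≈ 3.21×10^5 km³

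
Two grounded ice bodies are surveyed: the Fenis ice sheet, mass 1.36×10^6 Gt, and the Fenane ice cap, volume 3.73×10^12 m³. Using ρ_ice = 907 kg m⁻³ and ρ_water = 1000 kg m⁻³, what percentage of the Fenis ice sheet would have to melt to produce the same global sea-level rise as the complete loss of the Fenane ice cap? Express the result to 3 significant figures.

≈ 0.249 %

Equal sea-level rise means equal mass of meltwater, i.e. equal mass of ice lost.
Ice mass of Fenane: 3.383×10^15 kg; ice mass of Fenis: 1.360×10^18 kg.
Fraction required = 3.383×10^15 / 1.360×10^18 = 2.49×10^-3 → 0.249 %.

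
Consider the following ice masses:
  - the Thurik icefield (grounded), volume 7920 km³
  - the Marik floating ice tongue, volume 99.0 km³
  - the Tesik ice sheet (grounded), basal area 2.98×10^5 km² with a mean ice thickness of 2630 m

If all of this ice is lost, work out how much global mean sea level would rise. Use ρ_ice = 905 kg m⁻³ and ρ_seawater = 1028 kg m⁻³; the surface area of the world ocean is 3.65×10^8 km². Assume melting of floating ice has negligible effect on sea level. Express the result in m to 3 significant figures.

≈ 1.91 m

Thurik: 7920 km³ × (905/1028) = 6972 km³ of water.
The Marik floating ice tongue is floating and already displaces its own weight of water, so its melt adds essentially nothing to sea level.
Tesik: ice volume = 2.98×10^5 km² × 2630 m = 7.837×10^5 km³; 7.837×10^5 × (905/1028) = 6.900×10^5 km³ of water.
Total added water ≈ 6.969×10^14 m³ over 3.65×10^14 m² → Δh = 1.91 m.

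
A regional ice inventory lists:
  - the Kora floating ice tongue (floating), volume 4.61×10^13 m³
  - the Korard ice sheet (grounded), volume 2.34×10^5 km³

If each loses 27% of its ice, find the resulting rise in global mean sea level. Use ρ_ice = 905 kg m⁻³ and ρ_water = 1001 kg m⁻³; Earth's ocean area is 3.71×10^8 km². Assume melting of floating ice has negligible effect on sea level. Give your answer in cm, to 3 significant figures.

The Kora floating ice tongue is floating and already displaces its own weight of water, so its melt adds essentially nothing to sea level.
Korard: 0.27 × 2.34×10^5 km³ × (905/1001) = 5.712×10^4 km³ of water.
Total added water ≈ 5.712×10^13 m³ over 3.71×10^14 m² → Δh = 0.154 m = 15.4 cm.

≈ 15.4 cm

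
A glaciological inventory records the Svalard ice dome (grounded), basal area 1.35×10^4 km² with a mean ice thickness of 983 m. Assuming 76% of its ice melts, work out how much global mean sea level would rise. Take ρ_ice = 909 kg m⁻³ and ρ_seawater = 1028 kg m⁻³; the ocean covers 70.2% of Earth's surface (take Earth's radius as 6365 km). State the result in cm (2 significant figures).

≈ 2.5 cm

Svalard: ice volume = 1.35×10^4 km² × 983 m = 1.327×10^4 km³; 0.76 × 1.327×10^4 × (909/1028) = 8918 km³ of water.
Spread over 3.57×10^14 m² of ocean, Δh = 8.918×10^12 / 3.57×10^14 = 0.0250 m = 2.5 cm.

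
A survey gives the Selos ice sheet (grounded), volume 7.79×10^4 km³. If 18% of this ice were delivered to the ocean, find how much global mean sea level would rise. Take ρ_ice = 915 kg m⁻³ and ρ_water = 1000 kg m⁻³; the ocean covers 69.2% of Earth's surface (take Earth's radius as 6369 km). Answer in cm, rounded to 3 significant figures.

≈ 3.64 cm

Selos: 0.18 × 7.79×10^4 km³ × (915/1000) = 1.283×10^4 km³ of water.
Spread over 3.53×10^14 m² of ocean, Δh = 1.283×10^13 / 3.53×10^14 = 0.0364 m = 3.64 cm.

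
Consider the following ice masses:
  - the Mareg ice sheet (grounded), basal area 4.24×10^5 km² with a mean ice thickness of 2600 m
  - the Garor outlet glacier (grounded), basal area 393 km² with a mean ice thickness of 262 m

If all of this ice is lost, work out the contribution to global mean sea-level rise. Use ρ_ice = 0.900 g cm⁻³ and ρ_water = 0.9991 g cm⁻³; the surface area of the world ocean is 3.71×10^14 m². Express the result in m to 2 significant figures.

≈ 2.7 m

Mareg: ice volume = 4.24×10^5 km² × 2600 m = 1.102×10^6 km³; 1.102×10^6 × (900/999.1) = 9.931×10^5 km³ of water.
Garor: ice volume = 393 km² × 262 m = 103.0 km³; 103.0 × (900/999.1) = 92.75 km³ of water.
Total added water ≈ 9.931×10^14 m³ over 3.71×10^14 m² → Δh = 2.68 m.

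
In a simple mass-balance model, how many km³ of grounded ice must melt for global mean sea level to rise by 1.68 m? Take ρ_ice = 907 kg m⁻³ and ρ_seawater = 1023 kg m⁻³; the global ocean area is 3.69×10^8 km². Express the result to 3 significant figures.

Required water volume = Δh × A = 1.68 m × 3.69×10^14 m² = 6.199×10^14 m³ = 6.199×10^5 km³.
Ice volume = water volume × ρ_w/ρ_ice = 6.199×10^5 × 1023/907 = 6.99×10^5 km³.

≈ 6.99×10^5 km³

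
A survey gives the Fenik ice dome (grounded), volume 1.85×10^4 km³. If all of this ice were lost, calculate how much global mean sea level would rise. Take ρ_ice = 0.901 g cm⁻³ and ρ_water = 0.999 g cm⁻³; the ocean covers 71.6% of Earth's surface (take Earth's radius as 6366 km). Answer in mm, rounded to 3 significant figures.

Fenik: 1.85×10^4 km³ × (901/999) = 1.669×10^4 km³ of water.
Spread over 3.65×10^14 m² of ocean, Δh = 1.669×10^13 / 3.65×10^14 = 0.0458 m = 45.8 mm.

≈ 45.8 mm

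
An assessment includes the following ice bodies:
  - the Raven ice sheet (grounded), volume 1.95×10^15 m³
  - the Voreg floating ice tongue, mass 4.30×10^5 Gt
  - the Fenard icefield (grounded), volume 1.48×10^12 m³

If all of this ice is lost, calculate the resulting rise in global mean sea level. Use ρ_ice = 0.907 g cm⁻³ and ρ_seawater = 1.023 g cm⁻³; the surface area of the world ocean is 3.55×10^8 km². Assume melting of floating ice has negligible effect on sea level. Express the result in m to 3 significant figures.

≈ 4.87 m

Raven: 1.95×10^15 m³ × (907/1023) = 1.729×10^15 m³ of water.
The Voreg floating ice tongue is floating and already displaces its own weight of water, so its melt adds essentially nothing to sea level.
Fenard: 1.48×10^12 m³ × (907/1023) = 1.312×10^12 m³ of water.
Total added water ≈ 1.730×10^15 m³ over 3.55×10^14 m² → Δh = 4.87 m.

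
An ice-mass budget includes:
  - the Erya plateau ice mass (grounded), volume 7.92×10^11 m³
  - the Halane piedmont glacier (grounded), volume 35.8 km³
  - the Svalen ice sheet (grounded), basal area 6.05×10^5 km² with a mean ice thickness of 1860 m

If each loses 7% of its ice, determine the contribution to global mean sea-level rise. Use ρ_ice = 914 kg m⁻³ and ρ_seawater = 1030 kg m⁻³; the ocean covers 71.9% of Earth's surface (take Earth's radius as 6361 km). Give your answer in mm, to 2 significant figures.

Erya: 0.07 × 7.92×10^11 m³ × (914/1030) = 4.920×10^10 m³ of water.
Halane: 0.07 × 35.8 km³ × (914/1030) = 2.224 km³ of water.
Svalen: ice volume = 6.05×10^5 km² × 1860 m = 1.125×10^6 km³; 0.07 × 1.125×10^6 × (914/1030) = 6.990×10^4 km³ of water.
Total added water ≈ 6.995×10^13 m³ over 3.66×10^14 m² → Δh = 0.191 m = 190 mm.

≈ 190 mm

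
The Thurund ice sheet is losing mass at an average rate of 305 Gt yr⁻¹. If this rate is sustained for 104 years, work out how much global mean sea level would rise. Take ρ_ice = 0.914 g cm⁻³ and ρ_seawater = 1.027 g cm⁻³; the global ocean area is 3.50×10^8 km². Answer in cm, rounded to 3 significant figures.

Total mass lost = 305 Gt/yr × 104 yr = 3.172×10^4 Gt = 3.172×10^16 kg.
ρ_w = 1.027 g cm⁻³ = 1027 kg m⁻³, so water volume = 3.172×10^16 / 1027 = 3.089×10^13 m³.
Δh = 3.089×10^13 / 3.50×10^14 = 0.0882 m = 8.82 cm.

≈ 8.82 cm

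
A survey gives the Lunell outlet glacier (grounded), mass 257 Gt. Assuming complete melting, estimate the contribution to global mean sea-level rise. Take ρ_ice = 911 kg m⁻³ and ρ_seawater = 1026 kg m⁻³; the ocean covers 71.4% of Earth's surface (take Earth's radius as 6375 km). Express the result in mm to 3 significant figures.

Lunell: 257 Gt = 2.570×10^14 kg; dividing by ρ_w = 1026 kg m⁻³ gives 2.505×10^11 m³ of water.
Spread over 3.65×10^14 m² of ocean, Δh = 2.505×10^11 / 3.65×10^14 = 6.87×10^-4 m = 0.687 mm.

≈ 0.687 mm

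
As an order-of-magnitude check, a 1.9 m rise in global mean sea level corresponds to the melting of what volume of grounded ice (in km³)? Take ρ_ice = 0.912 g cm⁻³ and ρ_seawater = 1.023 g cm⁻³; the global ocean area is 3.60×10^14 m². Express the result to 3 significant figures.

≈ 7.67×10^5 km³

Required water volume = Δh × A = 1.9 m × 3.60×10^14 m² = 6.840×10^14 m³ = 6.840×10^5 km³.
Ice volume = water volume × ρ_w/ρ_ice = 6.840×10^5 × 1023/912 = 7.67×10^5 km³.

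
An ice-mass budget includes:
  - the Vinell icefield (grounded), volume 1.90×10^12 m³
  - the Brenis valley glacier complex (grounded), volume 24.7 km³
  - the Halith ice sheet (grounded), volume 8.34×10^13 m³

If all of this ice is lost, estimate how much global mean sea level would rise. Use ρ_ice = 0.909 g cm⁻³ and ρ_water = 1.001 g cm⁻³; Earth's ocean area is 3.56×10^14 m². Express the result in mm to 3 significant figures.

≈ 218 mm

Vinell: 1.90×10^12 m³ × (909/1001) = 1.725×10^12 m³ of water.
Brenis: 24.7 km³ × (909/1001) = 22.43 km³ of water.
Halith: 8.34×10^13 m³ × (909/1001) = 7.573×10^13 m³ of water.
Total added water ≈ 7.748×10^13 m³ over 3.56×10^14 m² → Δh = 0.218 m = 218 mm.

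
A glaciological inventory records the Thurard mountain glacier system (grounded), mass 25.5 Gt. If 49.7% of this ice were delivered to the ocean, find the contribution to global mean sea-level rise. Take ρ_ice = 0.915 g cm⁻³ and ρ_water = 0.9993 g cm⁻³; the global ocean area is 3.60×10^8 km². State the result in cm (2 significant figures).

≈ 3.5×10^-3 cm

Thurard: 0.497 × 25.5 Gt = 1.267×10^13 kg; dividing by ρ_w = 0.9993 g cm⁻³ = 999.3 kg m⁻³ gives 1.268×10^10 m³ of water.
Spread over 3.60×10^14 m² of ocean, Δh = 1.268×10^10 / 3.60×10^14 = 3.52×10^-5 m = 3.5×10^-3 cm.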